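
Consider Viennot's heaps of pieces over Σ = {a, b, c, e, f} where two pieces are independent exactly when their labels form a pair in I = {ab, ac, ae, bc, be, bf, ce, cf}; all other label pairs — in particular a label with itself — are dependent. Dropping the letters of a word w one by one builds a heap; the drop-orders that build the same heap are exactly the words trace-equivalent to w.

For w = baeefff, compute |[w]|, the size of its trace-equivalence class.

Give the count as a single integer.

0(b) covers ∅
1(a) covers ∅
2(e) covers ∅
3(e) covers 2:e
4(f) covers 1:a, 3:e
5(f) covers 4:f
6(f) covers 5:f
floor of heap: 0:b, 1:a, 2:e
completions by unplaced set U, small U first (add the entries for U minus each lowest piece of U):
  |U|=1: {0}:1  {6}:1
  |U|=2: {0,6}:2  {5,6}:1
  |U|=3: {0,5,6}:3  {4,5,6}:1
  |U|=4: {0,4,5,6}:4  {1,4,5,6}:1  {3,4,5,6}:1
  |U|=5: {0,1,4,5,6}:5  {0,3,4,5,6}:5  {1,3,4,5,6}:2  {2,3,4,5,6}:1
  start at 0(b): 3
  start at 1(a): 6
  start at 2(e): 12
sum over floor = 21

21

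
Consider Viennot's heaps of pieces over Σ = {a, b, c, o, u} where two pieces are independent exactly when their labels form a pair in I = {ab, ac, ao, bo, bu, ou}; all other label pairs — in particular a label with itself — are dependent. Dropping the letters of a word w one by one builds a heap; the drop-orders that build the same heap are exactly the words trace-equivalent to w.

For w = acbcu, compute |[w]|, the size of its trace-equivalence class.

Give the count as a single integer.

4

#0=a has no predecessor
#1=c has no predecessor
#2=b depends on [1:c]
#3=c depends on [2:b]
#4=u depends on [0:a, 3:c]
sources: [0:a, 1:c]
N(rest) = Σ N(rest − s) over sources s of rest; N(one piece) = 1:
  size 1 → [4]=1
  size 2 → [0,4]=1  [3,4]=1
  size 3 → [0,3,4]=2  [2,3,4]=1
  first=0(a) contributes 1
  first=1(c) contributes 3
|[w]| = 4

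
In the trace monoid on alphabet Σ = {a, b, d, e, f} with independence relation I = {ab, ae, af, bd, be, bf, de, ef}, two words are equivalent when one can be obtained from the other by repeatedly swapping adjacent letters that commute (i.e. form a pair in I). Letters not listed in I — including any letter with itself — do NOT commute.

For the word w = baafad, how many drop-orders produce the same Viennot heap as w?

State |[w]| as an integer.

24

piece 0:b — minimal
piece 1:a — minimal
piece 2:a rests on {1:a}
piece 3:f — minimal
piece 4:a rests on {2:a}
piece 5:d rests on {3:f, 4:a}
minimal pieces: {0:b, 1:a, 3:f}
ways to finish when only these pieces remain (= sum over removing one remaining piece with nothing left below it):
  1 left: {0}→1  {5}→1
  2 left: {0,5}→2  {3,5}→1  {4,5}→1
  3 left: {0,3,5}→3  {0,4,5}→3  {2,4,5}→1  {3,4,5}→2
  4 left: {0,2,4,5}→4  {0,3,4,5}→8  {1,2,4,5}→1  {2,3,4,5}→3
  placing 0:b first → 4 extensions
  placing 1:a first → 15 extensions
  placing 3:f first → 5 extensions
total linear extensions = 24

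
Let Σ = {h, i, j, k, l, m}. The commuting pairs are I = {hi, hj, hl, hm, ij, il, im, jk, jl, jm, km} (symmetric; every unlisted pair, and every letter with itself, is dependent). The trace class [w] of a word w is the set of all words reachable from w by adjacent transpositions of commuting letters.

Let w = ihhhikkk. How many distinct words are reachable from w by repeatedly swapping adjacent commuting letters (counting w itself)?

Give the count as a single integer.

0(i) covers ∅
1(h) covers ∅
2(h) covers 1:h
3(h) covers 2:h
4(i) covers 0:i
5(k) covers 3:h, 4:i
6(k) covers 5:k
7(k) covers 6:k
floor of heap: 0:i, 1:h
completions by unplaced set U, small U first (add the entries for U minus each lowest piece of U):
  |U|=1: {7}:1
  |U|=2: {6,7}:1
  |U|=3: {5,6,7}:1
  |U|=4: {3,5,6,7}:1  {4,5,6,7}:1
  |U|=5: {0,4,5,6,7}:1  {2,3,5,6,7}:1  {3,4,5,6,7}:2
  |U|=6: {0,3,4,5,6,7}:3  {1,2,3,5,6,7}:1  {2,3,4,5,6,7}:3
  start at 0(i): 4
  start at 1(h): 6
sum over floor = 10

10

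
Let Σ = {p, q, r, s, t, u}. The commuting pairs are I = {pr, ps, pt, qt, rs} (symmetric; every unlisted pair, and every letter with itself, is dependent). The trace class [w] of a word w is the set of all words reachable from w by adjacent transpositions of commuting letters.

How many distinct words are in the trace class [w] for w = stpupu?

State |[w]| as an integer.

3

#0=s has no predecessor
#1=t depends on [0:s]
#2=p has no predecessor
#3=u depends on [1:t, 2:p]
#4=p depends on [3:u]
#5=u depends on [4:p]
sources: [0:s, 2:p]
N(rest) = Σ N(rest − s) over sources s of rest; N(one piece) = 1:
  size 1 → [5]=1
  size 2 → [4,5]=1
  size 3 → [3,4,5]=1
  size 4 → [1,3,4,5]=1  [2,3,4,5]=1
  first=0(s) contributes 2
  first=2(p) contributes 1
|[w]| = 3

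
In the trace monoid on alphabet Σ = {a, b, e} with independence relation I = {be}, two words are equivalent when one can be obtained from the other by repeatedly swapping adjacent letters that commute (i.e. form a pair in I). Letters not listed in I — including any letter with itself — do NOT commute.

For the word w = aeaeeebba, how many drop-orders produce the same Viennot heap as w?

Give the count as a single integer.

#0=a has no predecessor
#1=e depends on [0:a]
#2=a depends on [1:e]
#3=e depends on [2:a]
#4=e depends on [3:e]
#5=e depends on [4:e]
#6=b depends on [2:a]
#7=b depends on [6:b]
#8=a depends on [5:e, 7:b]
sources: [0:a]
N(rest) = Σ N(rest − s) over sources s of rest; N(one piece) = 1:
  size 1 → [8]=1
  size 2 → [5,8]=1  [7,8]=1
  size 3 → [4,5,8]=1  [5,7,8]=2  [6,7,8]=1
  size 4 → [3,4,5,8]=1  [4,5,7,8]=3  [5,6,7,8]=3
  size 5 → [3,4,5,7,8]=4  [4,5,6,7,8]=6
  size 6 → [3,4,5,6,7,8]=10
  size 7 → [2,3,4,5,6,7,8]=10
  first=0(a) contributes 10

10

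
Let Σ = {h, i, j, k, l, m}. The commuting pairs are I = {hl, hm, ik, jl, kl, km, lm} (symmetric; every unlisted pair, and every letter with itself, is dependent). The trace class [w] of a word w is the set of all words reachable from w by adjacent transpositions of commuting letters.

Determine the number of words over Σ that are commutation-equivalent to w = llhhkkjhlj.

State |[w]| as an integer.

120

#0=l has no predecessor
#1=l depends on [0:l]
#2=h has no predecessor
#3=h depends on [2:h]
#4=k depends on [3:h]
#5=k depends on [4:k]
#6=j depends on [5:k]
#7=h depends on [6:j]
#8=l depends on [1:l]
#9=j depends on [7:h]
sources: [0:l, 2:h]
N(rest) = Σ N(rest − s) over sources s of rest; N(one piece) = 1:
  size 1 → [8]=1  [9]=1
  size 2 → [1,8]=1  [7,9]=1  [8,9]=2
  size 3 → [0,1,8]=1  [1,8,9]=3  [6,7,9]=1  [7,8,9]=3
  size 4 → [0,1,8,9]=4  [1,7,8,9]=6  [5,6,7,9]=1  [6,7,8,9]=4
  size 5 → [0,1,7,8,9]=10  [1,6,7,8,9]=10  [4,5,6,7,9]=1  [5,6,7,8,9]=5
  size 6 → [0,1,6,7,8,9]=20  [1,5,6,7,8,9]=15  [3,4,5,6,7,9]=1  [4,5,6,7,8,9]=6
  size 7 → [0,1,5,6,7,8,9]=35  [1,4,5,6,7,8,9]=21  [2,3,4,5,6,7,9]=1  [3,4,5,6,7,8,9]=7
  size 8 → [0,1,4,5,6,7,8,9]=56  [1,3,4,5,6,7,8,9]=28  [2,3,4,5,6,7,8,9]=8
  first=0(l) contributes 36
  first=2(h) contributes 84
|[w]| = 120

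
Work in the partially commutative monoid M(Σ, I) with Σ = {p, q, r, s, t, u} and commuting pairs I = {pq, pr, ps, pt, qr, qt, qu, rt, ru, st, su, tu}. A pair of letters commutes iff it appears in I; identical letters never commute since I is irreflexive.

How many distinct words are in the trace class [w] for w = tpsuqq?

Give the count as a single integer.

piece 0:t — minimal
piece 1:p — minimal
piece 2:s — minimal
piece 3:u rests on {1:p}
piece 4:q rests on {2:s}
piece 5:q rests on {4:q}
minimal pieces: {0:t, 1:p, 2:s}
ways to finish when only these pieces remain (= sum over removing one remaining piece with nothing left below it):
  1 left: {0}→1  {3}→1  {5}→1
  2 left: {0,3}→2  {0,5}→2  {1,3}→1  {3,5}→2  {4,5}→1
  3 left: {0,1,3}→3  {0,3,5}→6  {0,4,5}→3  {1,3,5}→3  {2,4,5}→1  {3,4,5}→3
  4 left: {0,1,3,5}→12  {0,2,4,5}→4  {0,3,4,5}→12  {1,3,4,5}→6  {2,3,4,5}→4
  placing 0:t first → 10 extensions
  placing 1:p first → 20 extensions
  placing 2:s first → 30 extensions
total linear extensions = 60

60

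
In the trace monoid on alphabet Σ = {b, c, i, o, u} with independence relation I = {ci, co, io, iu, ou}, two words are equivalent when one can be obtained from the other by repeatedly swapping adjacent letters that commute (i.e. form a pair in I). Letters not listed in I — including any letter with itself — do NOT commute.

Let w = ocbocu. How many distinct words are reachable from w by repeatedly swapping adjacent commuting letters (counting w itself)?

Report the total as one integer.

6

0(o) covers ∅
1(c) covers ∅
2(b) covers 0:o, 1:c
3(o) covers 2:b
4(c) covers 2:b
5(u) covers 4:c
floor of heap: 0:o, 1:c
completions by unplaced set U, small U first (add the entries for U minus each lowest piece of U):
  |U|=1: {3}:1  {5}:1
  |U|=2: {3,5}:2  {4,5}:1
  |U|=3: {3,4,5}:3
  |U|=4: {2,3,4,5}:3
  start at 0(o): 3
  start at 1(c): 3
sum over floor = 6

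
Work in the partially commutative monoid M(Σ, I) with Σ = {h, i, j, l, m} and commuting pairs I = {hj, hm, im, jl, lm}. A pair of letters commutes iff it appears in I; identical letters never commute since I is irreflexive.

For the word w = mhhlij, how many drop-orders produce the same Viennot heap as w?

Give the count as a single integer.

5

piece 0:m — minimal
piece 1:h — minimal
piece 2:h rests on {1:h}
piece 3:l rests on {2:h}
piece 4:i rests on {3:l}
piece 5:j rests on {0:m, 4:i}
minimal pieces: {0:m, 1:h}
ways to finish when only these pieces remain (= sum over removing one remaining piece with nothing left below it):
  1 left: {5}→1
  2 left: {0,5}→1  {4,5}→1
  3 left: {0,4,5}→2  {3,4,5}→1
  4 left: {0,3,4,5}→3  {2,3,4,5}→1
  placing 0:m first → 1 extensions
  placing 1:h first → 4 extensions
total linear extensions = 5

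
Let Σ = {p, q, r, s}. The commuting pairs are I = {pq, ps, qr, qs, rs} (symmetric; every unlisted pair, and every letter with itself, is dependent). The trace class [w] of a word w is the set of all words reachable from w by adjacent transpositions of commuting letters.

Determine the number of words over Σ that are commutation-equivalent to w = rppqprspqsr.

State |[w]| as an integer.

1980

piece 0:r — minimal
piece 1:p rests on {0:r}
piece 2:p rests on {1:p}
piece 3:q — minimal
piece 4:p rests on {2:p}
piece 5:r rests on {4:p}
piece 6:s — minimal
piece 7:p rests on {5:r}
piece 8:q rests on {3:q}
piece 9:s rests on {6:s}
piece 10:r rests on {7:p}
minimal pieces: {0:r, 3:q, 6:s}
ways to finish when only these pieces remain (= sum over removing one remaining piece with nothing left below it):
  1 left: {8}→1  {9}→1  {10}→1
  2 left: {3,8}→1  {6,9}→1  {7,10}→1  {8,9}→2  {8,10}→2  {9,10}→2
  3 left: {3,8,9}→3  {3,8,10}→3  {5,7,10}→1  {6,8,9}→3  {6,9,10}→3  {7,8,10}→3  {7,9,10}→3  {8,9,10}→6
  4 left: {3,6,8,9}→6  {3,7,8,10}→6  {3,8,9,10}→12  {4,5,7,10}→1  {5,7,8,10}→4  {5,7,9,10}→4  {6,7,9,10}→6  {6,8,9,10}→12  {7,8,9,10}→12
  5 left: {2,4,5,7,10}→1  {3,5,7,8,10}→10  {3,6,8,9,10}→30  {3,7,8,9,10}→30  {4,5,7,8,10}→5  {4,5,7,9,10}→5  {5,6,7,9,10}→10  {5,7,8,9,10}→20  {6,7,8,9,10}→30
  6 left: {1,2,4,5,7,10}→1  {2,4,5,7,8,10}→6  {2,4,5,7,9,10}→6  {3,4,5,7,8,10}→15  {3,5,7,8,9,10}→60  {3,6,7,8,9,10}→90  {4,5,6,7,9,10}→15  {4,5,7,8,9,10}→30  {5,6,7,8,9,10}→60
  7 left: {0,1,2,4,5,7,10}→1  {1,2,4,5,7,8,10}→7  {1,2,4,5,7,9,10}→7  {2,3,4,5,7,8,10}→21  {2,4,5,6,7,9,10}→21  {2,4,5,7,8,9,10}→42  {3,4,5,7,8,9,10}→105  {3,5,6,7,8,9,10}→210  {4,5,6,7,8,9,10}→105
  8 left: {0,1,2,4,5,7,8,10}→8  {0,1,2,4,5,7,9,10}→8  {1,2,3,4,5,7,8,10}→28  {1,2,4,5,6,7,9,10}→28  {1,2,4,5,7,8,9,10}→56  {2,3,4,5,7,8,9,10}→168  {2,4,5,6,7,8,9,10}→168  {3,4,5,6,7,8,9,10}→420
  9 left: {0,1,2,3,4,5,7,8,10}→36  {0,1,2,4,5,6,7,9,10}→36  {0,1,2,4,5,7,8,9,10}→72  {1,2,3,4,5,7,8,9,10}→252  {1,2,4,5,6,7,8,9,10}→252  {2,3,4,5,6,7,8,9,10}→756
  placing 0:r first → 1260 extensions
  placing 3:q first → 360 extensions
  placing 6:s first → 360 extensions
total linear extensions = 1980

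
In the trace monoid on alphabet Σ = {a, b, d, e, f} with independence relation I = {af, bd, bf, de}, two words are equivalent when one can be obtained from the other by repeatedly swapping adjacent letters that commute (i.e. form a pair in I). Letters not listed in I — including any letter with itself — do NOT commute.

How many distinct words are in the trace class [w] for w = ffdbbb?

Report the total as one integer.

20

piece 0:f — minimal
piece 1:f rests on {0:f}
piece 2:d rests on {1:f}
piece 3:b — minimal
piece 4:b rests on {3:b}
piece 5:b rests on {4:b}
minimal pieces: {0:f, 3:b}
ways to finish when only these pieces remain (= sum over removing one remaining piece with nothing left below it):
  1 left: {2}→1  {5}→1
  2 left: {1,2}→1  {2,5}→2  {4,5}→1
  3 left: {0,1,2}→1  {1,2,5}→3  {2,4,5}→3  {3,4,5}→1
  4 left: {0,1,2,5}→4  {1,2,4,5}→6  {2,3,4,5}→4
  placing 0:f first → 10 extensions
  placing 3:b first → 10 extensions
total linear extensions = 20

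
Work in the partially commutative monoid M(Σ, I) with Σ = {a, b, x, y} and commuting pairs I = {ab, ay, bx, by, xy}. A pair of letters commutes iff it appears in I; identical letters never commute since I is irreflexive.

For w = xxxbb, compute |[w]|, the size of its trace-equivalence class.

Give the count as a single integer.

10

piece 0:x — minimal
piece 1:x rests on {0:x}
piece 2:x rests on {1:x}
piece 3:b — minimal
piece 4:b rests on {3:b}
minimal pieces: {0:x, 3:b}
ways to finish when only these pieces remain (= sum over removing one remaining piece with nothing left below it):
  1 left: {2}→1  {4}→1
  2 left: {1,2}→1  {2,4}→2  {3,4}→1
  3 left: {0,1,2}→1  {1,2,4}→3  {2,3,4}→3
  placing 0:x first → 6 extensions
  placing 3:b first → 4 extensions
total linear extensions = 10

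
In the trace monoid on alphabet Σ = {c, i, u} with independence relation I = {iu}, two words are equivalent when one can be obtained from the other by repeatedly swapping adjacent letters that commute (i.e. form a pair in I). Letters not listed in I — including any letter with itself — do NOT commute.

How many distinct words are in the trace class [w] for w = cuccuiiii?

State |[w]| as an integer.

0(c) covers ∅
1(u) covers 0:c
2(c) covers 1:u
3(c) covers 2:c
4(u) covers 3:c
5(i) covers 3:c
6(i) covers 5:i
7(i) covers 6:i
8(i) covers 7:i
floor of heap: 0:c
completions by unplaced set U, small U first (add the entries for U minus each lowest piece of U):
  |U|=1: {4}:1  {8}:1
  |U|=2: {4,8}:2  {7,8}:1
  |U|=3: {4,7,8}:3  {6,7,8}:1
  |U|=4: {4,6,7,8}:4  {5,6,7,8}:1
  |U|=5: {4,5,6,7,8}:5
  |U|=6: {3,4,5,6,7,8}:5
  |U|=7: {2,3,4,5,6,7,8}:5
  start at 0(c): 5

5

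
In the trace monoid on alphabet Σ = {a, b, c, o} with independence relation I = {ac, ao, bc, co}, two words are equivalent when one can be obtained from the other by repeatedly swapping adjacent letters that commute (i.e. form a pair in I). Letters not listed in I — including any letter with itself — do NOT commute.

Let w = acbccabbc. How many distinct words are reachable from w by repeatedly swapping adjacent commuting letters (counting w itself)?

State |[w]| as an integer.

0(a) covers ∅
1(c) covers ∅
2(b) covers 0:a
3(c) covers 1:c
4(c) covers 3:c
5(a) covers 2:b
6(b) covers 5:a
7(b) covers 6:b
8(c) covers 4:c
floor of heap: 0:a, 1:c
completions by unplaced set U, small U first (add the entries for U minus each lowest piece of U):
  |U|=1: {7}:1  {8}:1
  |U|=2: {4,8}:1  {6,7}:1  {7,8}:2
  |U|=3: {3,4,8}:1  {4,7,8}:3  {5,6,7}:1  {6,7,8}:3
  |U|=4: {1,3,4,8}:1  {2,5,6,7}:1  {3,4,7,8}:4  {4,6,7,8}:6  {5,6,7,8}:4
  |U|=5: {0,2,5,6,7}:1  {1,3,4,7,8}:5  {2,5,6,7,8}:5  {3,4,6,7,8}:10  {4,5,6,7,8}:10
  |U|=6: {0,2,5,6,7,8}:6  {1,3,4,6,7,8}:15  {2,4,5,6,7,8}:15  {3,4,5,6,7,8}:20
  |U|=7: {0,2,4,5,6,7,8}:21  {1,3,4,5,6,7,8}:35  {2,3,4,5,6,7,8}:35
  start at 0(a): 70
  start at 1(c): 56
sum over floor = 126

126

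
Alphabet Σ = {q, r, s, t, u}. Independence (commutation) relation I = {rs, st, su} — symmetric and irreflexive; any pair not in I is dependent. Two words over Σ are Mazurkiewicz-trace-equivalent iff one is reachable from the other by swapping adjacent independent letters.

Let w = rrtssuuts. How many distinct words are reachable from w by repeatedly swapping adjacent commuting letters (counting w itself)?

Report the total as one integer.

piece 0:r — minimal
piece 1:r rests on {0:r}
piece 2:t rests on {1:r}
piece 3:s — minimal
piece 4:s rests on {3:s}
piece 5:u rests on {2:t}
piece 6:u rests on {5:u}
piece 7:t rests on {6:u}
piece 8:s rests on {4:s}
minimal pieces: {0:r, 3:s}
ways to finish when only these pieces remain (= sum over removing one remaining piece with nothing left below it):
  1 left: {7}→1  {8}→1
  2 left: {4,8}→1  {6,7}→1  {7,8}→2
  3 left: {3,4,8}→1  {4,7,8}→3  {5,6,7}→1  {6,7,8}→3
  4 left: {2,5,6,7}→1  {3,4,7,8}→4  {4,6,7,8}→6  {5,6,7,8}→4
  5 left: {1,2,5,6,7}→1  {2,5,6,7,8}→5  {3,4,6,7,8}→10  {4,5,6,7,8}→10
  6 left: {0,1,2,5,6,7}→1  {1,2,5,6,7,8}→6  {2,4,5,6,7,8}→15  {3,4,5,6,7,8}→20
  7 left: {0,1,2,5,6,7,8}→7  {1,2,4,5,6,7,8}→21  {2,3,4,5,6,7,8}→35
  placing 0:r first → 56 extensions
  placing 3:s first → 28 extensions
total linear extensions = 84

84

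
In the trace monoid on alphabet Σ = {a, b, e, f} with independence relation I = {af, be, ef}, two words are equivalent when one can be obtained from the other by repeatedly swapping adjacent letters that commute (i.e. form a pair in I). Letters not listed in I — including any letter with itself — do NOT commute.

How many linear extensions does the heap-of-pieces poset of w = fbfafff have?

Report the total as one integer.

0(f) covers ∅
1(b) covers 0:f
2(f) covers 1:b
3(a) covers 1:b
4(f) covers 2:f
5(f) covers 4:f
6(f) covers 5:f
floor of heap: 0:f
completions by unplaced set U, small U first (add the entries for U minus each lowest piece of U):
  |U|=1: {3}:1  {6}:1
  |U|=2: {3,6}:2  {5,6}:1
  |U|=3: {3,5,6}:3  {4,5,6}:1
  |U|=4: {2,4,5,6}:1  {3,4,5,6}:4
  |U|=5: {2,3,4,5,6}:5
  start at 0(f): 5

5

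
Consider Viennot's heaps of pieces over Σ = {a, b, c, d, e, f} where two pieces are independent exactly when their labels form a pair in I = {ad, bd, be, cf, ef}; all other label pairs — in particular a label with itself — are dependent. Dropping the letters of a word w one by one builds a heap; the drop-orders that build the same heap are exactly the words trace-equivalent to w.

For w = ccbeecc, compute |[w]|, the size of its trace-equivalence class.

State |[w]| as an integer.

3

#0=c has no predecessor
#1=c depends on [0:c]
#2=b depends on [1:c]
#3=e depends on [1:c]
#4=e depends on [3:e]
#5=c depends on [2:b, 4:e]
#6=c depends on [5:c]
sources: [0:c]
N(rest) = Σ N(rest − s) over sources s of rest; N(one piece) = 1:
  size 1 → [6]=1
  size 2 → [5,6]=1
  size 3 → [2,5,6]=1  [4,5,6]=1
  size 4 → [2,4,5,6]=2  [3,4,5,6]=1
  size 5 → [2,3,4,5,6]=3
  first=0(c) contributes 3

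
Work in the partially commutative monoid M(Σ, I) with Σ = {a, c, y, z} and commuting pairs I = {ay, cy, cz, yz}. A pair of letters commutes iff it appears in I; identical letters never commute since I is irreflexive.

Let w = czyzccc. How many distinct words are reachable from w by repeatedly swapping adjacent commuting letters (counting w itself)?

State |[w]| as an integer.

105

piece 0:c — minimal
piece 1:z — minimal
piece 2:y — minimal
piece 3:z rests on {1:z}
piece 4:c rests on {0:c}
piece 5:c rests on {4:c}
piece 6:c rests on {5:c}
minimal pieces: {0:c, 1:z, 2:y}
ways to finish when only these pieces remain (= sum over removing one remaining piece with nothing left below it):
  1 left: {2}→1  {3}→1  {6}→1
  2 left: {1,3}→1  {2,3}→2  {2,6}→2  {3,6}→2  {5,6}→1
  3 left: {1,2,3}→3  {1,3,6}→3  {2,3,6}→6  {2,5,6}→3  {3,5,6}→3  {4,5,6}→1
  4 left: {0,4,5,6}→1  {1,2,3,6}→12  {1,3,5,6}→6  {2,3,5,6}→12  {2,4,5,6}→4  {3,4,5,6}→4
  5 left: {0,2,4,5,6}→5  {0,3,4,5,6}→5  {1,2,3,5,6}→30  {1,3,4,5,6}→10  {2,3,4,5,6}→20
  placing 0:c first → 60 extensions
  placing 1:z first → 30 extensions
  placing 2:y first → 15 extensions
total linear extensions = 105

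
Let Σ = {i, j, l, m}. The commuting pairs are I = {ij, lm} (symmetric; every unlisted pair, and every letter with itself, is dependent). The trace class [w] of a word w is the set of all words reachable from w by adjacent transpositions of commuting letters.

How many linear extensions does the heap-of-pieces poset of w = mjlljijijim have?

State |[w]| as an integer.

20

piece 0:m — minimal
piece 1:j rests on {0:m}
piece 2:l rests on {1:j}
piece 3:l rests on {2:l}
piece 4:j rests on {3:l}
piece 5:i rests on {3:l}
piece 6:j rests on {4:j}
piece 7:i rests on {5:i}
piece 8:j rests on {6:j}
piece 9:i rests on {7:i}
piece 10:m rests on {8:j, 9:i}
minimal pieces: {0:m}
ways to finish when only these pieces remain (= sum over removing one remaining piece with nothing left below it):
  1 left: {10}→1
  2 left: {8,10}→1  {9,10}→1
  3 left: {6,8,10}→1  {7,9,10}→1  {8,9,10}→2
  4 left: {4,6,8,10}→1  {5,7,9,10}→1  {6,8,9,10}→3  {7,8,9,10}→3
  5 left: {4,6,8,9,10}→4  {5,7,8,9,10}→4  {6,7,8,9,10}→6
  6 left: {4,6,7,8,9,10}→10  {5,6,7,8,9,10}→10
  7 left: {4,5,6,7,8,9,10}→20
  8 left: {3,4,5,6,7,8,9,10}→20
  9 left: {2,3,4,5,6,7,8,9,10}→20
  placing 0:m first → 20 extensions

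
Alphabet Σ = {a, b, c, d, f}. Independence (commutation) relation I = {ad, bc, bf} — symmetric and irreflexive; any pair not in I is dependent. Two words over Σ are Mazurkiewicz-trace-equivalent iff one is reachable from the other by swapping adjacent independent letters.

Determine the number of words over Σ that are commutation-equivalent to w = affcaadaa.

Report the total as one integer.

#0=a has no predecessor
#1=f depends on [0:a]
#2=f depends on [1:f]
#3=c depends on [2:f]
#4=a depends on [3:c]
#5=a depends on [4:a]
#6=d depends on [3:c]
#7=a depends on [5:a]
#8=a depends on [7:a]
sources: [0:a]
N(rest) = Σ N(rest − s) over sources s of rest; N(one piece) = 1:
  size 1 → [6]=1  [8]=1
  size 2 → [6,8]=2  [7,8]=1
  size 3 → [5,7,8]=1  [6,7,8]=3
  size 4 → [4,5,7,8]=1  [5,6,7,8]=4
  size 5 → [4,5,6,7,8]=5
  size 6 → [3,4,5,6,7,8]=5
  size 7 → [2,3,4,5,6,7,8]=5
  first=0(a) contributes 5

5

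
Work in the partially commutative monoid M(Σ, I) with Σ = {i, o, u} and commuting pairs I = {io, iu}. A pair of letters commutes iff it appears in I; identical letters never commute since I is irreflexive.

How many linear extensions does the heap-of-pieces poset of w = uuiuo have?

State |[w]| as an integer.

#0=u has no predecessor
#1=u depends on [0:u]
#2=i has no predecessor
#3=u depends on [1:u]
#4=o depends on [3:u]
sources: [0:u, 2:i]
N(rest) = Σ N(rest − s) over sources s of rest; N(one piece) = 1:
  size 1 → [2]=1  [4]=1
  size 2 → [2,4]=2  [3,4]=1
  size 3 → [1,3,4]=1  [2,3,4]=3
  first=0(u) contributes 4
  first=2(i) contributes 1
|[w]| = 5

5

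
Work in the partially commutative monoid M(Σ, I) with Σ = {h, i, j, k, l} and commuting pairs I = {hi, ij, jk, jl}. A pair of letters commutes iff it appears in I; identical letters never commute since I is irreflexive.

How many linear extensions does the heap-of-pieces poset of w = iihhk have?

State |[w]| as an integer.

drop 0:i onto floor
drop 1:i onto {0:i}
drop 2:h onto floor
drop 3:h onto {2:h}
drop 4:k onto {1:i, 3:h}
ground layer = {0:i, 2:h}
drop-orders for the pieces not yet dropped (sum over which currently-grounded one goes next):
  1 to go: {4} 1
  2 to go: {1,4} 1  {3,4} 1
  3 to go: {0,1,4} 1  {1,3,4} 2  {2,3,4} 1
  if 0:i drops first: 3 orders
  if 2:h drops first: 3 orders
heap linearizations: 6

6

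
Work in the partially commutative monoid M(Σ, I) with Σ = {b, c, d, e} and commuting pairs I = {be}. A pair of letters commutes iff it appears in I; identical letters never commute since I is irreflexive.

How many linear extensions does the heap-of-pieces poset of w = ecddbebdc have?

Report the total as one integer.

#0=e has no predecessor
#1=c depends on [0:e]
#2=d depends on [1:c]
#3=d depends on [2:d]
#4=b depends on [3:d]
#5=e depends on [3:d]
#6=b depends on [4:b]
#7=d depends on [5:e, 6:b]
#8=c depends on [7:d]
sources: [0:e]
N(rest) = Σ N(rest − s) over sources s of rest; N(one piece) = 1:
  size 1 → [8]=1
  size 2 → [7,8]=1
  size 3 → [5,7,8]=1  [6,7,8]=1
  size 4 → [4,6,7,8]=1  [5,6,7,8]=2
  size 5 → [4,5,6,7,8]=3
  size 6 → [3,4,5,6,7,8]=3
  size 7 → [2,3,4,5,6,7,8]=3
  first=0(e) contributes 3

3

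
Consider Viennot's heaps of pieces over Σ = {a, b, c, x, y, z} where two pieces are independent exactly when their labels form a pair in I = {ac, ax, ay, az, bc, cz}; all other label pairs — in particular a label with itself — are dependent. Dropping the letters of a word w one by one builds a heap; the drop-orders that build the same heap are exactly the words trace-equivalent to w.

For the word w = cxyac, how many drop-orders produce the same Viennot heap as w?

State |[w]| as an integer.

piece 0:c — minimal
piece 1:x rests on {0:c}
piece 2:y rests on {1:x}
piece 3:a — minimal
piece 4:c rests on {2:y}
minimal pieces: {0:c, 3:a}
ways to finish when only these pieces remain (= sum over removing one remaining piece with nothing left below it):
  1 left: {3}→1  {4}→1
  2 left: {2,4}→1  {3,4}→2
  3 left: {1,2,4}→1  {2,3,4}→3
  placing 0:c first → 4 extensions
  placing 3:a first → 1 extensions
total linear extensions = 5

5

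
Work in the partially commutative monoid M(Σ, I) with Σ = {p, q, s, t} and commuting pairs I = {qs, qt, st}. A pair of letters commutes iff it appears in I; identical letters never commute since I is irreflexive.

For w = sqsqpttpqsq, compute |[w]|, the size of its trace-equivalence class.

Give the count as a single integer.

#0=s has no predecessor
#1=q has no predecessor
#2=s depends on [0:s]
#3=q depends on [1:q]
#4=p depends on [2:s, 3:q]
#5=t depends on [4:p]
#6=t depends on [5:t]
#7=p depends on [6:t]
#8=q depends on [7:p]
#9=s depends on [7:p]
#10=q depends on [8:q]
sources: [0:s, 1:q]
N(rest) = Σ N(rest − s) over sources s of rest; N(one piece) = 1:
  size 1 → [9]=1  [10]=1
  size 2 → [8,10]=1  [9,10]=2
  size 3 → [8,9,10]=3
  size 4 → [7,8,9,10]=3
  size 5 → [6,7,8,9,10]=3
  size 6 → [5,6,7,8,9,10]=3
  size 7 → [4,5,6,7,8,9,10]=3
  size 8 → [2,4,5,6,7,8,9,10]=3  [3,4,5,6,7,8,9,10]=3
  size 9 → [0,2,4,5,6,7,8,9,10]=3  [1,3,4,5,6,7,8,9,10]=3  [2,3,4,5,6,7,8,9,10]=6
  first=0(s) contributes 9
  first=1(q) contributes 9
|[w]| = 18

18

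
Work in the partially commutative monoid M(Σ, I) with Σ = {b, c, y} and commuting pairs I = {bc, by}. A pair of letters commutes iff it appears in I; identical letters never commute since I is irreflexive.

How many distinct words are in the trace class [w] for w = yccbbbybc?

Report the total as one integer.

126

piece 0:y — minimal
piece 1:c rests on {0:y}
piece 2:c rests on {1:c}
piece 3:b — minimal
piece 4:b rests on {3:b}
piece 5:b rests on {4:b}
piece 6:y rests on {2:c}
piece 7:b rests on {5:b}
piece 8:c rests on {6:y}
minimal pieces: {0:y, 3:b}
ways to finish when only these pieces remain (= sum over removing one remaining piece with nothing left below it):
  1 left: {7}→1  {8}→1
  2 left: {5,7}→1  {6,8}→1  {7,8}→2
  3 left: {2,6,8}→1  {4,5,7}→1  {5,7,8}→3  {6,7,8}→3
  4 left: {1,2,6,8}→1  {2,6,7,8}→4  {3,4,5,7}→1  {4,5,7,8}→4  {5,6,7,8}→6
  5 left: {0,1,2,6,8}→1  {1,2,6,7,8}→5  {2,5,6,7,8}→10  {3,4,5,7,8}→5  {4,5,6,7,8}→10
  6 left: {0,1,2,6,7,8}→6  {1,2,5,6,7,8}→15  {2,4,5,6,7,8}→20  {3,4,5,6,7,8}→15
  7 left: {0,1,2,5,6,7,8}→21  {1,2,4,5,6,7,8}→35  {2,3,4,5,6,7,8}→35
  placing 0:y first → 70 extensions
  placing 3:b first → 56 extensions
total linear extensions = 126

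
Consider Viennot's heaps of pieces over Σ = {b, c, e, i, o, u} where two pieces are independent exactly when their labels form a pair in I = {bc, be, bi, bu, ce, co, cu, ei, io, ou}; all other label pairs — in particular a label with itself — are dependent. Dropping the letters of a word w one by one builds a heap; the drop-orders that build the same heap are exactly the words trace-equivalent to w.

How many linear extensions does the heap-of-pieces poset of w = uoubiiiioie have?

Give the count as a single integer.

drop 0:u onto floor
drop 1:o onto floor
drop 2:u onto {0:u}
drop 3:b onto {1:o}
drop 4:i onto {2:u}
drop 5:i onto {4:i}
drop 6:i onto {5:i}
drop 7:i onto {6:i}
drop 8:o onto {3:b}
drop 9:i onto {7:i}
drop 10:e onto {2:u, 8:o}
ground layer = {0:u, 1:o}
drop-orders for the pieces not yet dropped (sum over which currently-grounded one goes next):
  1 to go: {9} 1  {10} 1
  2 to go: {7,9} 1  {8,10} 1  {9,10} 2
  3 to go: {3,8,10} 1  {6,7,9} 1  {7,9,10} 3  {8,9,10} 3
  4 to go: {1,3,8,10} 1  {3,8,9,10} 4  {5,6,7,9} 1  {6,7,9,10} 4  {7,8,9,10} 6
  5 to go: {1,3,8,9,10} 5  {3,7,8,9,10} 10  {4,5,6,7,9} 1  {5,6,7,9,10} 5  {6,7,8,9,10} 10
  6 to go: {1,3,7,8,9,10} 15  {3,6,7,8,9,10} 20  {4,5,6,7,9,10} 6  {5,6,7,8,9,10} 15
  7 to go: {1,3,6,7,8,9,10} 35  {2,4,5,6,7,9,10} 6  {3,5,6,7,8,9,10} 35  {4,5,6,7,8,9,10} 21
  8 to go: {0,2,4,5,6,7,9,10} 6  {1,3,5,6,7,8,9,10} 70  {2,4,5,6,7,8,9,10} 27  {3,4,5,6,7,8,9,10} 56
  9 to go: {0,2,4,5,6,7,8,9,10} 33  {1,3,4,5,6,7,8,9,10} 126  {2,3,4,5,6,7,8,9,10} 83
  if 0:u drops first: 209 orders
  if 1:o drops first: 116 orders
heap linearizations: 325

325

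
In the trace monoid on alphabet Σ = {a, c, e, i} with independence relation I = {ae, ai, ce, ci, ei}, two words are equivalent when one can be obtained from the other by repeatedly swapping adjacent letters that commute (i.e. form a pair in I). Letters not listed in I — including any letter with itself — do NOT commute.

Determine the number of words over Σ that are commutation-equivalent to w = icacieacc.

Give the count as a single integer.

0(i) covers ∅
1(c) covers ∅
2(a) covers 1:c
3(c) covers 2:a
4(i) covers 0:i
5(e) covers ∅
6(a) covers 3:c
7(c) covers 6:a
8(c) covers 7:c
floor of heap: 0:i, 1:c, 5:e
completions by unplaced set U, small U first (add the entries for U minus each lowest piece of U):
  |U|=1: {4}:1  {5}:1  {8}:1
  |U|=2: {0,4}:1  {4,5}:2  {4,8}:2  {5,8}:2  {7,8}:1
  |U|=3: {0,4,5}:3  {0,4,8}:3  {4,5,8}:6  {4,7,8}:3  {5,7,8}:3  {6,7,8}:1
  |U|=4: {0,4,5,8}:12  {0,4,7,8}:6  {3,6,7,8}:1  {4,5,7,8}:12  {4,6,7,8}:4  {5,6,7,8}:4
  |U|=5: {0,4,5,7,8}:30  {0,4,6,7,8}:10  {2,3,6,7,8}:1  {3,4,6,7,8}:5  {3,5,6,7,8}:5  {4,5,6,7,8}:20
  |U|=6: {0,3,4,6,7,8}:15  {0,4,5,6,7,8}:60  {1,2,3,6,7,8}:1  {2,3,4,6,7,8}:6  {2,3,5,6,7,8}:6  {3,4,5,6,7,8}:30
  |U|=7: {0,2,3,4,6,7,8}:21  {0,3,4,5,6,7,8}:105  {1,2,3,4,6,7,8}:7  {1,2,3,5,6,7,8}:7  {2,3,4,5,6,7,8}:42
  start at 0(i): 56
  start at 1(c): 168
  start at 5(e): 28
sum over floor = 252

252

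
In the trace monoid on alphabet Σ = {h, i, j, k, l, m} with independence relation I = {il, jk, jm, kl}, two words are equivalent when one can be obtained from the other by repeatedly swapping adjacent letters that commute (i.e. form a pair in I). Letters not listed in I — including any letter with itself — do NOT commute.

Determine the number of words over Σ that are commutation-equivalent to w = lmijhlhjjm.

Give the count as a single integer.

3

#0=l has no predecessor
#1=m depends on [0:l]
#2=i depends on [1:m]
#3=j depends on [2:i]
#4=h depends on [3:j]
#5=l depends on [4:h]
#6=h depends on [5:l]
#7=j depends on [6:h]
#8=j depends on [7:j]
#9=m depends on [6:h]
sources: [0:l]
N(rest) = Σ N(rest − s) over sources s of rest; N(one piece) = 1:
  size 1 → [8]=1  [9]=1
  size 2 → [7,8]=1  [8,9]=2
  size 3 → [7,8,9]=3
  size 4 → [6,7,8,9]=3
  size 5 → [5,6,7,8,9]=3
  size 6 → [4,5,6,7,8,9]=3
  size 7 → [3,4,5,6,7,8,9]=3
  size 8 → [2,3,4,5,6,7,8,9]=3
  first=0(l) contributes 3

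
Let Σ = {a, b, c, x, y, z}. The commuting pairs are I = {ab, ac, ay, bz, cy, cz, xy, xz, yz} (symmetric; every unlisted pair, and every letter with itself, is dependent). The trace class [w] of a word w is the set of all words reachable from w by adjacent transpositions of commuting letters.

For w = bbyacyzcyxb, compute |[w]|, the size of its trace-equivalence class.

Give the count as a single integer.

#0=b has no predecessor
#1=b depends on [0:b]
#2=y depends on [1:b]
#3=a has no predecessor
#4=c depends on [1:b]
#5=y depends on [2:y]
#6=z depends on [3:a]
#7=c depends on [4:c]
#8=y depends on [5:y]
#9=x depends on [3:a, 7:c]
#10=b depends on [8:y, 9:x]
sources: [0:b, 3:a]
N(rest) = Σ N(rest − s) over sources s of rest; N(one piece) = 1:
  size 1 → [6]=1  [10]=1
  size 2 → [6,10]=2  [8,10]=1  [9,10]=1
  size 3 → [5,8,10]=1  [6,8,10]=3  [6,9,10]=3  [7,9,10]=1  [8,9,10]=2
  size 4 → [2,5,8,10]=1  [3,6,9,10]=3  [4,7,9,10]=1  [5,6,8,10]=4  [5,8,9,10]=3  [6,7,9,10]=4  [6,8,9,10]=8  [7,8,9,10]=3
  size 5 → [2,5,6,8,10]=5  [2,5,8,9,10]=4  [3,6,7,9,10]=7  [3,6,8,9,10]=11  [4,6,7,9,10]=5  [4,7,8,9,10]=4  [5,6,8,9,10]=15  [5,7,8,9,10]=6  [6,7,8,9,10]=15
  size 6 → [2,5,6,8,9,10]=24  [2,5,7,8,9,10]=10  [3,4,6,7,9,10]=12  [3,5,6,8,9,10]=26  [3,6,7,8,9,10]=33  [4,5,7,8,9,10]=10  [4,6,7,8,9,10]=24  [5,6,7,8,9,10]=36
  size 7 → [2,3,5,6,8,9,10]=50  [2,4,5,7,8,9,10]=20  [2,5,6,7,8,9,10]=70  [3,4,6,7,8,9,10]=69  [3,5,6,7,8,9,10]=95  [4,5,6,7,8,9,10]=70
  size 8 → [1,2,4,5,7,8,9,10]=20  [2,3,5,6,7,8,9,10]=215  [2,4,5,6,7,8,9,10]=160  [3,4,5,6,7,8,9,10]=234
  size 9 → [0,1,2,4,5,7,8,9,10]=20  [1,2,4,5,6,7,8,9,10]=180  [2,3,4,5,6,7,8,9,10]=609
  first=0(b) contributes 789
  first=3(a) contributes 200
|[w]| = 989

989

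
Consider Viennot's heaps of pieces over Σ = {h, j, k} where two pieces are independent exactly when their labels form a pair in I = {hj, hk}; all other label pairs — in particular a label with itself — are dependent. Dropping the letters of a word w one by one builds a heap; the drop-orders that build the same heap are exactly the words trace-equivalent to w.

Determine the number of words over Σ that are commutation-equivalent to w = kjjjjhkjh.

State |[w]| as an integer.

drop 0:k onto floor
drop 1:j onto {0:k}
drop 2:j onto {1:j}
drop 3:j onto {2:j}
drop 4:j onto {3:j}
drop 5:h onto floor
drop 6:k onto {4:j}
drop 7:j onto {6:k}
drop 8:h onto {5:h}
ground layer = {0:k, 5:h}
drop-orders for the pieces not yet dropped (sum over which currently-grounded one goes next):
  1 to go: {7} 1  {8} 1
  2 to go: {5,8} 1  {6,7} 1  {7,8} 2
  3 to go: {4,6,7} 1  {5,7,8} 3  {6,7,8} 3
  4 to go: {3,4,6,7} 1  {4,6,7,8} 4  {5,6,7,8} 6
  5 to go: {2,3,4,6,7} 1  {3,4,6,7,8} 5  {4,5,6,7,8} 10
  6 to go: {1,2,3,4,6,7} 1  {2,3,4,6,7,8} 6  {3,4,5,6,7,8} 15
  7 to go: {0,1,2,3,4,6,7} 1  {1,2,3,4,6,7,8} 7  {2,3,4,5,6,7,8} 21
  if 0:k drops first: 28 orders
  if 5:h drops first: 8 orders
heap linearizations: 36

36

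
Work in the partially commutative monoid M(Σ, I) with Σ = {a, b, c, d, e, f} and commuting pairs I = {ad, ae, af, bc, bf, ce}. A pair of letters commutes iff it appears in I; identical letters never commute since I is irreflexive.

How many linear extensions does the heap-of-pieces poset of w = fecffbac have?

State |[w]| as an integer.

drop 0:f onto floor
drop 1:e onto {0:f}
drop 2:c onto {0:f}
drop 3:f onto {1:e, 2:c}
drop 4:f onto {3:f}
drop 5:b onto {1:e}
drop 6:a onto {2:c, 5:b}
drop 7:c onto {4:f, 6:a}
ground layer = {0:f}
drop-orders for the pieces not yet dropped (sum over which currently-grounded one goes next):
  1 to go: {7} 1
  2 to go: {4,7} 1  {6,7} 1
  3 to go: {3,4,7} 1  {4,6,7} 2  {5,6,7} 1
  4 to go: {3,4,6,7} 3  {4,5,6,7} 3
  5 to go: {2,3,4,6,7} 3  {3,4,5,6,7} 6
  6 to go: {1,3,4,5,6,7} 6  {2,3,4,5,6,7} 9
  if 0:f drops first: 15 orders

15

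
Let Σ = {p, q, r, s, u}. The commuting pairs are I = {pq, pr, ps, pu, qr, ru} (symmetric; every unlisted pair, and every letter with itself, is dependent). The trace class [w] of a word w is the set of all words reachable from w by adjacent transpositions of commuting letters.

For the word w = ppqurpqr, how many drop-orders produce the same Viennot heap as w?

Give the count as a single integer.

drop 0:p onto floor
drop 1:p onto {0:p}
drop 2:q onto floor
drop 3:u onto {2:q}
drop 4:r onto floor
drop 5:p onto {1:p}
drop 6:q onto {3:u}
drop 7:r onto {4:r}
ground layer = {0:p, 2:q, 4:r}
drop-orders for the pieces not yet dropped (sum over which currently-grounded one goes next):
  1 to go: {5} 1  {6} 1  {7} 1
  2 to go: {1,5} 1  {3,6} 1  {4,7} 1  {5,6} 2  {5,7} 2  {6,7} 2
  3 to go: {0,1,5} 1  {1,5,6} 3  {1,5,7} 3  {2,3,6} 1  {3,5,6} 3  {3,6,7} 3  {4,5,7} 3  {4,6,7} 3  {5,6,7} 6
  4 to go: {0,1,5,6} 4  {0,1,5,7} 4  {1,3,5,6} 6  {1,4,5,7} 6  {1,5,6,7} 12  {2,3,5,6} 4  {2,3,6,7} 4  {3,4,6,7} 6  {3,5,6,7} 12  {4,5,6,7} 12
  5 to go: {0,1,3,5,6} 10  {0,1,4,5,7} 10  {0,1,5,6,7} 20  {1,2,3,5,6} 10  {1,3,5,6,7} 30  {1,4,5,6,7} 30  {2,3,4,6,7} 10  {2,3,5,6,7} 20  {3,4,5,6,7} 30
  6 to go: {0,1,2,3,5,6} 20  {0,1,3,5,6,7} 60  {0,1,4,5,6,7} 60  {1,2,3,5,6,7} 60  {1,3,4,5,6,7} 90  {2,3,4,5,6,7} 60
  if 0:p drops first: 210 orders
  if 2:q drops first: 210 orders
  if 4:r drops first: 140 orders
heap linearizations: 560

560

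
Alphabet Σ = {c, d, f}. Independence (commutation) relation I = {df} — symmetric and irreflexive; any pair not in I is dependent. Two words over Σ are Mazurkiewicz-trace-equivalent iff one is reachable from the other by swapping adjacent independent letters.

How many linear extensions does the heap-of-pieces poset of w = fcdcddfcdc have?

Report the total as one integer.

3

piece 0:f — minimal
piece 1:c rests on {0:f}
piece 2:d rests on {1:c}
piece 3:c rests on {2:d}
piece 4:d rests on {3:c}
piece 5:d rests on {4:d}
piece 6:f rests on {3:c}
piece 7:c rests on {5:d, 6:f}
piece 8:d rests on {7:c}
piece 9:c rests on {8:d}
minimal pieces: {0:f}
ways to finish when only these pieces remain (= sum over removing one remaining piece with nothing left below it):
  1 left: {9}→1
  2 left: {8,9}→1
  3 left: {7,8,9}→1
  4 left: {5,7,8,9}→1  {6,7,8,9}→1
  5 left: {4,5,7,8,9}→1  {5,6,7,8,9}→2
  6 left: {4,5,6,7,8,9}→3
  7 left: {3,4,5,6,7,8,9}→3
  8 left: {2,3,4,5,6,7,8,9}→3
  placing 0:f first → 3 extensions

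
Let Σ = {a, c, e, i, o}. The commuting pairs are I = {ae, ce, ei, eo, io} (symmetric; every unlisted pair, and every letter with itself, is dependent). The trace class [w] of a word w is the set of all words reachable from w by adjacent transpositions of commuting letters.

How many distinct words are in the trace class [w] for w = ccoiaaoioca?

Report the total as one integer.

6

0(c) covers ∅
1(c) covers 0:c
2(o) covers 1:c
3(i) covers 1:c
4(a) covers 2:o, 3:i
5(a) covers 4:a
6(o) covers 5:a
7(i) covers 5:a
8(o) covers 6:o
9(c) covers 7:i, 8:o
10(a) covers 9:c
floor of heap: 0:c
completions by unplaced set U, small U first (add the entries for U minus each lowest piece of U):
  |U|=1: {10}:1
  |U|=2: {9,10}:1
  |U|=3: {7,9,10}:1  {8,9,10}:1
  |U|=4: {6,8,9,10}:1  {7,8,9,10}:2
  |U|=5: {6,7,8,9,10}:3
  |U|=6: {5,6,7,8,9,10}:3
  |U|=7: {4,5,6,7,8,9,10}:3
  |U|=8: {2,4,5,6,7,8,9,10}:3  {3,4,5,6,7,8,9,10}:3
  |U|=9: {2,3,4,5,6,7,8,9,10}:6
  start at 0(c): 6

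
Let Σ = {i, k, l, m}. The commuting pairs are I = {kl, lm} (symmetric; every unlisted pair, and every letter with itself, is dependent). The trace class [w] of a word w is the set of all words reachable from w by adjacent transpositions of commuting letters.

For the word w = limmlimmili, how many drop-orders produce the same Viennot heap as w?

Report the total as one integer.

#0=l has no predecessor
#1=i depends on [0:l]
#2=m depends on [1:i]
#3=m depends on [2:m]
#4=l depends on [1:i]
#5=i depends on [3:m, 4:l]
#6=m depends on [5:i]
#7=m depends on [6:m]
#8=i depends on [7:m]
#9=l depends on [8:i]
#10=i depends on [9:l]
sources: [0:l]
N(rest) = Σ N(rest − s) over sources s of rest; N(one piece) = 1:
  size 1 → [10]=1
  size 2 → [9,10]=1
  size 3 → [8,9,10]=1
  size 4 → [7,8,9,10]=1
  size 5 → [6,7,8,9,10]=1
  size 6 → [5,6,7,8,9,10]=1
  size 7 → [3,5,6,7,8,9,10]=1  [4,5,6,7,8,9,10]=1
  size 8 → [2,3,5,6,7,8,9,10]=1  [3,4,5,6,7,8,9,10]=2
  size 9 → [2,3,4,5,6,7,8,9,10]=3
  first=0(l) contributes 3

3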